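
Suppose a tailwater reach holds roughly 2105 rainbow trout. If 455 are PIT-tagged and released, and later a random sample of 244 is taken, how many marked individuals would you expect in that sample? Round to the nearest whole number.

The marked fraction of the population is 455/2105, so in a sample of 244 expect C·(M/N) marked.
E[R] = 455 × 244 / 2105 = 111020 / 2105 ≈ 52.7 → 53

expected recaptures ≈ 53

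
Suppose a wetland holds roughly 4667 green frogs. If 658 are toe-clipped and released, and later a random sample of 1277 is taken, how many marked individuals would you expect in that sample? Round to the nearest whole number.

expected recaptures ≈ 180

The marked fraction of the population is 658/4667, so in a sample of 1277 expect C·(M/N) marked.
E[R] = 658 × 1277 / 4667 = 840266 / 4667 ≈ 180.0 → 180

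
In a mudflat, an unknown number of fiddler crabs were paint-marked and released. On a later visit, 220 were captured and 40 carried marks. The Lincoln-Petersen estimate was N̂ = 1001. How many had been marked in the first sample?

M = 182

From N = M·C/R: M = N·R / C = 1001·40 / 220 = 40040 / 220 = 182.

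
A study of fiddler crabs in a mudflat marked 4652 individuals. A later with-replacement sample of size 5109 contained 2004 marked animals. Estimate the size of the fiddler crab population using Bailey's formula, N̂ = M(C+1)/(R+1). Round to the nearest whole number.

N ≈ 11,856

N̂ = 4652·(5109+1)/(2004+1) = 4652·5110/2005 = 23771720/2005 ≈ 11856.2 → 11856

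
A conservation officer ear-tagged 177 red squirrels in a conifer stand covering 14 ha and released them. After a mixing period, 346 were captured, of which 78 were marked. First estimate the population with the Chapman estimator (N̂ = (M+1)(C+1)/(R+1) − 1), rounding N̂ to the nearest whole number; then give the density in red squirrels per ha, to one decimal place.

N̂ = 178·347/79 − 1 = 61766/79 − 1 ≈ 780.8 → 781
Density = N̂ / area = 781 / 14 ≈ 55.79 → 55.8 per ha

density ≈ 55.8 red squirrels per ha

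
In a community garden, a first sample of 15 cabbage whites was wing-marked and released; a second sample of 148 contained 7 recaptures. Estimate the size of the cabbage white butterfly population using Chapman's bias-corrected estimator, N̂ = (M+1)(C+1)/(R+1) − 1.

N = 297

N̂ = (15+1)(148+1)/(7+1) − 1 = 16·149/8 − 1
= 2384/8 − 1 = 298 − 1 = 297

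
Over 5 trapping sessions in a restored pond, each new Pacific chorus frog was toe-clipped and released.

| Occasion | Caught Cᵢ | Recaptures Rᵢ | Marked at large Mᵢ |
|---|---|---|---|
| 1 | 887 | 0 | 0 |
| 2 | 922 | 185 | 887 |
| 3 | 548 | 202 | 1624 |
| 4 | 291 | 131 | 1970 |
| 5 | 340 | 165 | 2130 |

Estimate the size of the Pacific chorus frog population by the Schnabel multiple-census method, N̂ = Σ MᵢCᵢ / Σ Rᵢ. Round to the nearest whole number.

Σ MᵢCᵢ = 0·887 + 887·922 + 1624·548 + 1970·291 + 2130·340 = 0 + 817814 + 889952 + 573270 + 724200 = 3005236
Σ Rᵢ = 0 + 185 + 202 + 131 + 165 = 683
N̂ = 3005236 / 683 ≈ 4400.1 → 4400

N ≈ 4400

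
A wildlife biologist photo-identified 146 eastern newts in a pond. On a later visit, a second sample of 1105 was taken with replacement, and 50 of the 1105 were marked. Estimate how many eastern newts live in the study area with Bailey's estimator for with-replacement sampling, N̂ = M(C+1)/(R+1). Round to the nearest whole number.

N ≈ 3166

N̂ = 146·(1105+1)/(50+1) = 146·1106/51 = 161476/51 ≈ 3166.2 → 3166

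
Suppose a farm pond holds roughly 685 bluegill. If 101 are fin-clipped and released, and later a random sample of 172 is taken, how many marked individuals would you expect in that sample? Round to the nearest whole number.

expected recaptures ≈ 25

The marked fraction of the population is 101/685, so in a sample of 172 expect C·(M/N) marked.
E[R] = 101 × 172 / 685 = 17372 / 685 ≈ 25.4 → 25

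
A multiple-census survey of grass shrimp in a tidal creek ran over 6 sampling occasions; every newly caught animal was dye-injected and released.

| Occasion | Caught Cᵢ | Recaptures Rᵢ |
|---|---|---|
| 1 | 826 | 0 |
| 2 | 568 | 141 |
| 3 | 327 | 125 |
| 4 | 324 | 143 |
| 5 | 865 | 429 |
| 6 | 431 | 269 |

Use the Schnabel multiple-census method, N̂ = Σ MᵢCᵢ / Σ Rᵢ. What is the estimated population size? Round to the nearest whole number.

N ≈ 3305

Marked at large before each occasion: Mᵢ = Σⱼ<ᵢ (Cⱼ − Rⱼ) → M1=0, M2=826, M3=1253, M4=1455, M5=1636, M6=2072
Σ MᵢCᵢ = 0·826 + 826·568 + 1253·327 + 1455·324 + 1636·865 + 2072·431 = 0 + 469168 + 409731 + 471420 + 1415140 + 893032 = 3658491
Σ Rᵢ = 0 + 141 + 125 + 143 + 429 + 269 = 1107
N̂ = 3658491 / 1107 ≈ 3304.9 → 3305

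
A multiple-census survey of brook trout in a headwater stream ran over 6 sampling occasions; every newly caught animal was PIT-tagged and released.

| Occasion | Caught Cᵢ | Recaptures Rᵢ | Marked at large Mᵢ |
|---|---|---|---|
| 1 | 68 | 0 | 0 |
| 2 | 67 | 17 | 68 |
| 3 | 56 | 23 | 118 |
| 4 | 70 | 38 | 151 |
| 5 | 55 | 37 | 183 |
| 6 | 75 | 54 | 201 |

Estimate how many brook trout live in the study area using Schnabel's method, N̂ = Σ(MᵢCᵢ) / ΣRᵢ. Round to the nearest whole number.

Σ MᵢCᵢ = 0·68 + 68·67 + 118·56 + 151·70 + 183·55 + 201·75 = 0 + 4556 + 6608 + 10570 + 10065 + 15075 = 46874
Σ Rᵢ = 0 + 17 + 23 + 38 + 37 + 54 = 169
N̂ = 46874 / 169 ≈ 277.4 → 277

N ≈ 277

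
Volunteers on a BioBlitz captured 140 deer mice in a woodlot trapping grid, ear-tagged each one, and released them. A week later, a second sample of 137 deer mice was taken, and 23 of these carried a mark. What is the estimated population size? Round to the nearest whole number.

N ≈ 834

Lincoln-Petersen assumes M/N = R/C, so N = M·C / R.
N = (140 × 137) / 23 = 19180 / 23 ≈ 833.9 → 834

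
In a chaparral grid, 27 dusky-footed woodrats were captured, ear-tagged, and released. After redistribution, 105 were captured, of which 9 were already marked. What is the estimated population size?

N = 315

If marked individuals mix randomly, R/C ≈ M/N, giving N ≈ M·C/R.
N = (27 × 105) / 9 = 2835 / 9 = 315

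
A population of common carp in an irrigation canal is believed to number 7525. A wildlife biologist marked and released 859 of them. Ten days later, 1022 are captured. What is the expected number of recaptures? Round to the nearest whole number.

Expected recaptures E[R] = M·C / N.
E[R] = 859 × 1022 / 7525 = 877898 / 7525 ≈ 116.7 → 117

expected recaptures ≈ 117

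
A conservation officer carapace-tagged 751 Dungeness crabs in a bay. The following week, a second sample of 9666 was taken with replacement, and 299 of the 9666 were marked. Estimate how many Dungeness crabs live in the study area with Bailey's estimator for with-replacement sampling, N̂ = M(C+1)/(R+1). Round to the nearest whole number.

N̂ = 751·(9666+1)/(299+1) = 751·9667/300 = 7259917/300 ≈ 24199.7 → 24200

N ≈ 24,200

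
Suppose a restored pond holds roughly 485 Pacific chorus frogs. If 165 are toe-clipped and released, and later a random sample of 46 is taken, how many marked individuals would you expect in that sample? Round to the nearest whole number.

Expected recaptures E[R] = M·C / N.
E[R] = 165 × 46 / 485 = 7590 / 485 ≈ 15.6 → 16

expected recaptures ≈ 16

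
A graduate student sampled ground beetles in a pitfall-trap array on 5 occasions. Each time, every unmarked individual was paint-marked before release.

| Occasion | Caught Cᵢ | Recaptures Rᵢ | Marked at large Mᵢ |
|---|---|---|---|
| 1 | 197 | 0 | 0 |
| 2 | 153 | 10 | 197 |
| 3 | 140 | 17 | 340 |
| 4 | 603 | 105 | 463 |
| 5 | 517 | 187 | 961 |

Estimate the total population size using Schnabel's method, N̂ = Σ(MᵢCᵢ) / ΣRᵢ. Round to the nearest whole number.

N ≈ 2676

Σ MᵢCᵢ = 0·197 + 197·153 + 340·140 + 463·603 + 961·517 = 0 + 30141 + 47600 + 279189 + 496837 = 853767
Σ Rᵢ = 0 + 10 + 17 + 105 + 187 = 319
N̂ = 853767 / 319 ≈ 2676.4 → 2676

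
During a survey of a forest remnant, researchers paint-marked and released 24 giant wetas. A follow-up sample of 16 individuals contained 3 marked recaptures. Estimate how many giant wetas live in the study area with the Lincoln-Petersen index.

N = 128

If marked individuals mix randomly, R/C ≈ M/N, giving N ≈ M·C/R.
N = (24 × 16) / 3 = 384 / 3 = 128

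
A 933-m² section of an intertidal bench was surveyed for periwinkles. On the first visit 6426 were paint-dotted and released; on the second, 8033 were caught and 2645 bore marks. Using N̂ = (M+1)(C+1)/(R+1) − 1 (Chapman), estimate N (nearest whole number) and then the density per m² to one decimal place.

N̂ = 6427·8034/2646 − 1 = 51634518/2646 − 1 ≈ 19513.2 → 19513
Density = N̂ / area = 19513 / 933 ≈ 20.91 → 20.9 per m²

density ≈ 20.9 periwinkles per m²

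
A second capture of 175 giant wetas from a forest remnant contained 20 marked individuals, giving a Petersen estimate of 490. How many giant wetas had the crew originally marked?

M = 56

From N = M·C/R: M = N·R / C = 490·20 / 175 = 9800 / 175 = 56.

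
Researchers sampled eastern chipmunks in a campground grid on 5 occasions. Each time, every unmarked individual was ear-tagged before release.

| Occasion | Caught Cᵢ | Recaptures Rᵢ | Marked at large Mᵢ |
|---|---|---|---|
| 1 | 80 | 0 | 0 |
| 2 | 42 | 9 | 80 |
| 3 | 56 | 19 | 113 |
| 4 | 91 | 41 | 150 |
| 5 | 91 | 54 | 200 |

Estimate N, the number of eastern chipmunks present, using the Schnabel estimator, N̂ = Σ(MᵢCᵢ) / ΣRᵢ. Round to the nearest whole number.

N ≈ 338

Σ MᵢCᵢ = 0·80 + 80·42 + 113·56 + 150·91 + 200·91 = 0 + 3360 + 6328 + 13650 + 18200 = 41538
Σ Rᵢ = 0 + 9 + 19 + 41 + 54 = 123
N̂ = 41538 / 123 ≈ 337.7 → 338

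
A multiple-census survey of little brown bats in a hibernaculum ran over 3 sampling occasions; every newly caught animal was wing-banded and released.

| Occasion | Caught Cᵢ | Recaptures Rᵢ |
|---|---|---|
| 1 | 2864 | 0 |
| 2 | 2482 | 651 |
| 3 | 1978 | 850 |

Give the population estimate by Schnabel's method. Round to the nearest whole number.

Marked at large before each occasion: Mᵢ = Σⱼ<ᵢ (Cⱼ − Rⱼ) → M1=0, M2=2864, M3=4695
Σ MᵢCᵢ = 0·2864 + 2864·2482 + 4695·1978 = 0 + 7108448 + 9286710 = 16395158
Σ Rᵢ = 0 + 651 + 850 = 1501
N̂ = 16395158 / 1501 ≈ 10922.8 → 10923

N ≈ 10,923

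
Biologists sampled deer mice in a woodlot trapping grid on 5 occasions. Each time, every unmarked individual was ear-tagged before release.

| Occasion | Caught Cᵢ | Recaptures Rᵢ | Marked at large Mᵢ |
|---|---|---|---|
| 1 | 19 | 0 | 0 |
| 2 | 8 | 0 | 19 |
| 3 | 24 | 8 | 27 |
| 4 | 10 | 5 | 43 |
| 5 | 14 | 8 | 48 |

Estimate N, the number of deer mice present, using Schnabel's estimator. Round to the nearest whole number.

N ≈ 91

Σ MᵢCᵢ = 0·19 + 19·8 + 27·24 + 43·10 + 48·14 = 0 + 152 + 648 + 430 + 672 = 1902
Σ Rᵢ = 0 + 0 + 8 + 5 + 8 = 21
N̂ = 1902 / 21 ≈ 90.6 → 91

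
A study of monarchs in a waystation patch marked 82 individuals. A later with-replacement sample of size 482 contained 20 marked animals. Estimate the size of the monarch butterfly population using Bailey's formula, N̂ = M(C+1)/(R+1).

N = 1886

N̂ = 82·(482+1)/(20+1) = 82·483/21 = 39606/21 = 1886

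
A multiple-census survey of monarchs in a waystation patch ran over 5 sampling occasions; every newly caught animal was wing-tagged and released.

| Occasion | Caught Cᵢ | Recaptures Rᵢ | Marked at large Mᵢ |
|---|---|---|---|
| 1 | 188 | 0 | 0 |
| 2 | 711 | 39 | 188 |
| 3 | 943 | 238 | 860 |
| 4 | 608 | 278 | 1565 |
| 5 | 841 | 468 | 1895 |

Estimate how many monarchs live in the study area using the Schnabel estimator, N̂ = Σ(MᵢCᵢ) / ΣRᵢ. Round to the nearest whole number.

Σ MᵢCᵢ = 0·188 + 188·711 + 860·943 + 1565·608 + 1895·841 = 0 + 133668 + 810980 + 951520 + 1593695 = 3489863
Σ Rᵢ = 0 + 39 + 238 + 278 + 468 = 1023
N̂ = 3489863 / 1023 ≈ 3411.4 → 3411

N ≈ 3411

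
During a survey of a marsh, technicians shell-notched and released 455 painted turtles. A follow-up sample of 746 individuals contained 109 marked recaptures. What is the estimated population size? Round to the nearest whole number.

N = (455 × 746) / 109 = 339430 / 109 ≈ 3114.0 → 3114

N ≈ 3114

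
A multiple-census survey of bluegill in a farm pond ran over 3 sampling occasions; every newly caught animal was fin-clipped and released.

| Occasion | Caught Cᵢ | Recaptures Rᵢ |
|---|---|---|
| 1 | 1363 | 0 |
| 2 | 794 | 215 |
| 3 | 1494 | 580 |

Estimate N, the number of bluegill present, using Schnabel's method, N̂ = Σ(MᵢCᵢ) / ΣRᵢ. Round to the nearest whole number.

N ≈ 5011

Marked at large before each occasion: Mᵢ = Σⱼ<ᵢ (Cⱼ − Rⱼ) → M1=0, M2=1363, M3=1942
Σ MᵢCᵢ = 0·1363 + 1363·794 + 1942·1494 = 0 + 1082222 + 2901348 = 3983570
Σ Rᵢ = 0 + 215 + 580 = 795
N̂ = 3983570 / 795 ≈ 5010.8 → 5011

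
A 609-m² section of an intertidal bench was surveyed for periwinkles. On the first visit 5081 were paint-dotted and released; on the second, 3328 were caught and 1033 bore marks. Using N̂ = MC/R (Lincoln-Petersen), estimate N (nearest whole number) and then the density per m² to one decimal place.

N̂ = 5081·3328/1033 = 16909568/1033 ≈ 16369.4 → 16369
Density = N̂ / area = 16369 / 609 ≈ 26.88 → 26.9 per m²

density ≈ 26.9 periwinkles per m²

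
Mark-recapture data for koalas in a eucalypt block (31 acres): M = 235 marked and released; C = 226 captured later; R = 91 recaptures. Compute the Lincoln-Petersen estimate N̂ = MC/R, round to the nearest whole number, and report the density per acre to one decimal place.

density ≈ 18.8 koalas per acre

N̂ = 235·226/91 = 53110/91 ≈ 583.6 → 584
Density = N̂ / area = 584 / 31 ≈ 18.84 → 18.8 per acre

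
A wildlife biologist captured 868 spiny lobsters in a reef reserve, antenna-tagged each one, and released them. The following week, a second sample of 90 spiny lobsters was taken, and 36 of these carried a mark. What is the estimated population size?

N = (868 × 90) / 36 = 78120 / 36 = 2170

N = 2170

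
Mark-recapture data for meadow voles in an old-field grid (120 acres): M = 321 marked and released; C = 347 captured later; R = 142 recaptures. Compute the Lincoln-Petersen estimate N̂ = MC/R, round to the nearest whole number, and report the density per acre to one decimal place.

N̂ = 321·347/142 = 111387/142 ≈ 784.4 → 784
Density = N̂ / area = 784 / 120 ≈ 6.53 → 6.5 per acre

density ≈ 6.5 meadow voles per acre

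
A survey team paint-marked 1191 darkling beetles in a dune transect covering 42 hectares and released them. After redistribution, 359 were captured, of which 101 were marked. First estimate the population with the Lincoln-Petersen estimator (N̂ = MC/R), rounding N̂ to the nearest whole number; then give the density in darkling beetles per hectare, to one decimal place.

N̂ = 1191·359/101 = 427569/101 ≈ 4233.4 → 4233
Density = N̂ / area = 4233 / 42 ≈ 100.79 → 100.8 per hectare

density ≈ 100.8 darkling beetles per hectare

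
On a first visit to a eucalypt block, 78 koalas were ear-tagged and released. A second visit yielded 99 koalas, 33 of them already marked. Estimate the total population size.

If marked individuals mix randomly, R/C ≈ M/N, giving N ≈ M·C/R.
N = (78 × 99) / 33 = 7722 / 33 = 234

N = 234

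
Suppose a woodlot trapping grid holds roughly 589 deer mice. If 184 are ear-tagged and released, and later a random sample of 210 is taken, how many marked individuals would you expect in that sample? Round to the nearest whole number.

The marked fraction of the population is 184/589, so in a sample of 210 expect C·(M/N) marked.
E[R] = 184 × 210 / 589 = 38640 / 589 ≈ 65.6 → 66

expected recaptures ≈ 66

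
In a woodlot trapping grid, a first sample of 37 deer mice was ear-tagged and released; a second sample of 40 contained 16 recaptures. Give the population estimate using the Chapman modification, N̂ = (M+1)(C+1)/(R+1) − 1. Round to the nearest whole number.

N̂ = (37+1)(40+1)/(16+1) − 1 = 38·41/17 − 1
= 1558/17 − 1 ≈ 91.6 − 1 ≈ 90.6 → 91

N ≈ 91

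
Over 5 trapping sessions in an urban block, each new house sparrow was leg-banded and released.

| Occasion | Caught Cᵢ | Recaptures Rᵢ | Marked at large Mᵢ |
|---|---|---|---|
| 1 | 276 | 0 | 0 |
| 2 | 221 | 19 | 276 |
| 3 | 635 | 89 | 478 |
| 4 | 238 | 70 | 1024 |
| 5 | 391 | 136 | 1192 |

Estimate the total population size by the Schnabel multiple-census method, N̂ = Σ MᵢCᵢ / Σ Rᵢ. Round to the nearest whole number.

N ≈ 3421

Σ MᵢCᵢ = 0·276 + 276·221 + 478·635 + 1024·238 + 1192·391 = 0 + 60996 + 303530 + 243712 + 466072 = 1074310
Σ Rᵢ = 0 + 19 + 89 + 70 + 136 = 314
N̂ = 1074310 / 314 ≈ 3421.4 → 3421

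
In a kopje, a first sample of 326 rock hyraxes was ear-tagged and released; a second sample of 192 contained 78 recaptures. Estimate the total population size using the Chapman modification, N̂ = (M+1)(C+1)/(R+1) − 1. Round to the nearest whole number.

N ≈ 798

N̂ = (326+1)(192+1)/(78+1) − 1 = 327·193/79 − 1
= 63111/79 − 1 ≈ 798.9 − 1 ≈ 797.9 → 798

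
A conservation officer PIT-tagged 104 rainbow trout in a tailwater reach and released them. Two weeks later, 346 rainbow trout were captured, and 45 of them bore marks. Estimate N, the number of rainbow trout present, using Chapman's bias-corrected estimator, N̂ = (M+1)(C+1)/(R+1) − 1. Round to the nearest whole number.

N̂ = (104+1)(346+1)/(45+1) − 1 = 105·347/46 − 1
= 36435/46 − 1 ≈ 792.1 − 1 ≈ 791.1 → 791

N ≈ 791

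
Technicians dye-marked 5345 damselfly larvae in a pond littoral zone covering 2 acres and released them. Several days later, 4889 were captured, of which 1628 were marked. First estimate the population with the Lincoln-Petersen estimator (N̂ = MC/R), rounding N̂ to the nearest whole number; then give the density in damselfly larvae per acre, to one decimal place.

N̂ = 5345·4889/1628 = 26131705/1628 ≈ 16051.4 → 16051
Density = N̂ / area = 16051 / 2 ≈ 8025.50 → 8025.5 per acre

density ≈ 8025.5 damselfly larvae per acre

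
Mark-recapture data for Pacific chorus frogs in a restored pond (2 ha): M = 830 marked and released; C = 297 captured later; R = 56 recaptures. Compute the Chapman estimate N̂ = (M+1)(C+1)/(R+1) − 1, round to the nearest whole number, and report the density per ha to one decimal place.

N̂ = 831·298/57 − 1 = 247638/57 − 1 ≈ 4343.5 → 4344
Density = N̂ / area = 4344 / 2 = 2172.0 per ha

density ≈ 2172.0 Pacific chorus frogs per ha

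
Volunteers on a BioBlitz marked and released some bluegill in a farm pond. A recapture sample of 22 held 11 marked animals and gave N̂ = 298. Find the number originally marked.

From N = M·C/R: M = N·R / C = 298·11 / 22 = 3278 / 22 = 149.

M = 149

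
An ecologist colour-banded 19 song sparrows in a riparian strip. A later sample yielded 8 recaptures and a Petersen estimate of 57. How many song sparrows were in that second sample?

C = 24

From N = M·C/R: C = N·R / M = 57·8 / 19 = 456 / 19 = 24.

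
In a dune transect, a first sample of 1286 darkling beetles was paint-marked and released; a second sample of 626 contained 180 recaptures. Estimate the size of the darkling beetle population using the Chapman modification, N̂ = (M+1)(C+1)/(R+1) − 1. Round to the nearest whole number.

N ≈ 4457

N̂ = (1286+1)(626+1)/(180+1) − 1 = 1287·627/181 − 1
= 806949/181 − 1 ≈ 4458.3 − 1 ≈ 4457.3 → 4457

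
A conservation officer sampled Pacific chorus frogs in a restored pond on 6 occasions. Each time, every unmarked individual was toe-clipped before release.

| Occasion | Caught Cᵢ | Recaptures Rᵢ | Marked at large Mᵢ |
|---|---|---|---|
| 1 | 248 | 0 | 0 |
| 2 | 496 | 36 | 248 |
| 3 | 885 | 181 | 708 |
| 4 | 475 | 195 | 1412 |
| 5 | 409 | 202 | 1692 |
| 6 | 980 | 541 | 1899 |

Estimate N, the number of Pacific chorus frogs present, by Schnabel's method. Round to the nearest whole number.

N ≈ 3440

Σ MᵢCᵢ = 0·248 + 248·496 + 708·885 + 1412·475 + 1692·409 + 1899·980 = 0 + 123008 + 626580 + 670700 + 692028 + 1861020 = 3973336
Σ Rᵢ = 0 + 36 + 181 + 195 + 202 + 541 = 1155
N̂ = 3973336 / 1155 ≈ 3440.1 → 3440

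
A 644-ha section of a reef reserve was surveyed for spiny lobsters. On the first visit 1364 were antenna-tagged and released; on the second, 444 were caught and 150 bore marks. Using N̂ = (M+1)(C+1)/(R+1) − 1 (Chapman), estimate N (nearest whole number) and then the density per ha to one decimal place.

density ≈ 6.2 spiny lobsters per ha

N̂ = 1365·445/151 − 1 = 607425/151 − 1 ≈ 4021.7 → 4022
Density = N̂ / area = 4022 / 644 ≈ 6.245 → 6.2 per ha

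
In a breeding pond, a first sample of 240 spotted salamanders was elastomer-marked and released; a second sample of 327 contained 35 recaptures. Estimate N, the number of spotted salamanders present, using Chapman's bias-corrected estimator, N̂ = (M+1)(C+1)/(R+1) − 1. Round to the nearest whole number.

N ≈ 2195

N̂ = (240+1)(327+1)/(35+1) − 1 = 241·328/36 − 1
= 79048/36 − 1 ≈ 2195.8 − 1 ≈ 2194.8 → 2195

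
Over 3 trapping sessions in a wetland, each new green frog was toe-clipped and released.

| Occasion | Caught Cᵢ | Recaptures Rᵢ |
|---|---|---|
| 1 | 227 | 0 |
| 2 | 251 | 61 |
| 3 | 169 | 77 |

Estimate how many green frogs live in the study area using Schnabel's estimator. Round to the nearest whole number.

Marked at large before each occasion: Mᵢ = Σⱼ<ᵢ (Cⱼ − Rⱼ) → M1=0, M2=227, M3=417
Σ MᵢCᵢ = 0·227 + 227·251 + 417·169 = 0 + 56977 + 70473 = 127450
Σ Rᵢ = 0 + 61 + 77 = 138
N̂ = 127450 / 138 ≈ 923.6 → 924

N ≈ 924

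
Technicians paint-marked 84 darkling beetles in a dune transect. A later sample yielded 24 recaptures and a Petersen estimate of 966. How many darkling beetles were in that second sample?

C = 276

From N = M·C/R: C = N·R / M = 966·24 / 84 = 23184 / 84 = 276.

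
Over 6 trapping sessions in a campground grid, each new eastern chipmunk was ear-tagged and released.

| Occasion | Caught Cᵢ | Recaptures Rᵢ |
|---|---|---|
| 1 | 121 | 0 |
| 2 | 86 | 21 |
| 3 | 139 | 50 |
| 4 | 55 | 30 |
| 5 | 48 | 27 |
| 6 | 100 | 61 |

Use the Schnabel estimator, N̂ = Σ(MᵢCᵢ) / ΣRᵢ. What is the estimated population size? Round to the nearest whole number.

Marked at large before each occasion: Mᵢ = Σⱼ<ᵢ (Cⱼ − Rⱼ) → M1=0, M2=121, M3=186, M4=275, M5=300, M6=321
Σ MᵢCᵢ = 0·121 + 121·86 + 186·139 + 275·55 + 300·48 + 321·100 = 0 + 10406 + 25854 + 15125 + 14400 + 32100 = 97885
Σ Rᵢ = 0 + 21 + 50 + 30 + 27 + 61 = 189
N̂ = 97885 / 189 ≈ 517.9 → 518

N ≈ 518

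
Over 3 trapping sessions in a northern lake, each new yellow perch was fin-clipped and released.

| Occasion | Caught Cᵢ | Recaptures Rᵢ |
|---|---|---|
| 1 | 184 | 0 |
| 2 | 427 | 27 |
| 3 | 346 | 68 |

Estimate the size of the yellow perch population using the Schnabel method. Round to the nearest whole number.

Marked at large before each occasion: Mᵢ = Σⱼ<ᵢ (Cⱼ − Rⱼ) → M1=0, M2=184, M3=584
Σ MᵢCᵢ = 0·184 + 184·427 + 584·346 = 0 + 78568 + 202064 = 280632
Σ Rᵢ = 0 + 27 + 68 = 95
N̂ = 280632 / 95 ≈ 2954.0 → 2954

N ≈ 2954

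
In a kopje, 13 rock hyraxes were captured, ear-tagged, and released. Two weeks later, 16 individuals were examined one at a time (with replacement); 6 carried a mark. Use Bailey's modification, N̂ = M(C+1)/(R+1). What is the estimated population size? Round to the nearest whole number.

N ≈ 32

N̂ = 13·(16+1)/(6+1) = 13·17/7 = 221/7 ≈ 31.6 → 32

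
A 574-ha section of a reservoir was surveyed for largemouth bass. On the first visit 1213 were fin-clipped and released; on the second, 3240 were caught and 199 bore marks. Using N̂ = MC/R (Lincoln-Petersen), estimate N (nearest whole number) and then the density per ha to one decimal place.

density ≈ 34.4 largemouth bass per ha

N̂ = 1213·3240/199 = 3930120/199 ≈ 19749.3 → 19749
Density = N̂ / area = 19749 / 574 ≈ 34.41 → 34.4 per ha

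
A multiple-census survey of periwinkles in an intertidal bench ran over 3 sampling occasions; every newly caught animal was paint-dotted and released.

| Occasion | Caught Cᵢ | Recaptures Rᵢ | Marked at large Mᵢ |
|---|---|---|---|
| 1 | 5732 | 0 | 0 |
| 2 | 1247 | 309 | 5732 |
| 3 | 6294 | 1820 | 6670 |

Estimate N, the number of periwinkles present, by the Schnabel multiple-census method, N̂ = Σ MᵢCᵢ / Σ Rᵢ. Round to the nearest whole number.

Σ MᵢCᵢ = 0·5732 + 5732·1247 + 6670·6294 = 0 + 7147804 + 41980980 = 49128784
Σ Rᵢ = 0 + 309 + 1820 = 2129
N̂ = 49128784 / 2129 ≈ 23076.0 → 23076

N ≈ 23,076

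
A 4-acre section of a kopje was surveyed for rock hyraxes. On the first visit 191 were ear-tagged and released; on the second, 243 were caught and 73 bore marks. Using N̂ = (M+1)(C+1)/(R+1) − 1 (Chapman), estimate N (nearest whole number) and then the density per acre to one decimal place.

N̂ = 192·244/74 − 1 = 46848/74 − 1 ≈ 632.1 → 632
Density = N̂ / area = 632 / 4 = 158.0 per acre

density ≈ 158.0 rock hyraxes per acre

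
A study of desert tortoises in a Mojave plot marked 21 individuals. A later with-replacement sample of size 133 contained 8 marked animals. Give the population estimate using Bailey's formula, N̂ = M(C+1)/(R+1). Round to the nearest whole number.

N̂ = 21·(133+1)/(8+1) = 21·134/9 = 2814/9 ≈ 312.7 → 313

N ≈ 313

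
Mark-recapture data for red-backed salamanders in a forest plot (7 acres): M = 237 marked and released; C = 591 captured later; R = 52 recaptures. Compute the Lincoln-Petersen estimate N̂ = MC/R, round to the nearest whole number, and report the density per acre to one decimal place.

density ≈ 384.9 red-backed salamanders per acre

N̂ = 237·591/52 = 140067/52 ≈ 2693.6 → 2694
Density = N̂ / area = 2694 / 7 ≈ 384.86 → 384.9 per acre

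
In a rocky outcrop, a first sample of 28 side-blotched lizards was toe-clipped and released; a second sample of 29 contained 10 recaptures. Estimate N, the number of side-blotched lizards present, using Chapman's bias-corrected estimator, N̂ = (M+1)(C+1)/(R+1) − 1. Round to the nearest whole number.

N̂ = (28+1)(29+1)/(10+1) − 1 = 29·30/11 − 1
= 870/11 − 1 ≈ 79.1 − 1 ≈ 78.1 → 78

N ≈ 78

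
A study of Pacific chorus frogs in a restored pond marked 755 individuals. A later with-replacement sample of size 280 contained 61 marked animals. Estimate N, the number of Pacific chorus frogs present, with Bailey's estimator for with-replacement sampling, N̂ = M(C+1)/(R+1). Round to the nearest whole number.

N̂ = 755·(280+1)/(61+1) = 755·281/62 = 212155/62 ≈ 3421.9 → 3422

N ≈ 3422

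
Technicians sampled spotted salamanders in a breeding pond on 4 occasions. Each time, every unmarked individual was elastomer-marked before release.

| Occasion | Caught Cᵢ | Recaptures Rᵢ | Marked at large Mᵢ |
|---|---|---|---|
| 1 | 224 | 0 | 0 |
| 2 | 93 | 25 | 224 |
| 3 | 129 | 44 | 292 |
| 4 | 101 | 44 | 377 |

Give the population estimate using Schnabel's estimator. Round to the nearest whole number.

Σ MᵢCᵢ = 0·224 + 224·93 + 292·129 + 377·101 = 0 + 20832 + 37668 + 38077 = 96577
Σ Rᵢ = 0 + 25 + 44 + 44 = 113
N̂ = 96577 / 113 ≈ 854.7 → 855

N ≈ 855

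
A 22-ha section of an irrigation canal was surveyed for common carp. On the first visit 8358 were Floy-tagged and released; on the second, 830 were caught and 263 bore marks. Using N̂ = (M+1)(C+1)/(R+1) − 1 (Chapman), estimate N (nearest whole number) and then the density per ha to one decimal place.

density ≈ 1196.0 common carp per ha

N̂ = 8359·831/264 − 1 = 6946329/264 − 1 ≈ 26310.9 → 26311
Density = N̂ / area = 26311 / 22 ≈ 1195.95 → 1196.0 per ha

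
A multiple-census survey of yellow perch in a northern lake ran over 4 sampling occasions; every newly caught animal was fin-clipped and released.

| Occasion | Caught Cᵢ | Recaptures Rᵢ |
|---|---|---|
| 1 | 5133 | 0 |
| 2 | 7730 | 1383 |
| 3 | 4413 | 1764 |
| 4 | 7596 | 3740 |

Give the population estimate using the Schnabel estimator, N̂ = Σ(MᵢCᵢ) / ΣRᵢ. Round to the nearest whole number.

N ≈ 28,701

Marked at large before each occasion: Mᵢ = Σⱼ<ᵢ (Cⱼ − Rⱼ) → M1=0, M2=5133, M3=11480, M4=14129
Σ MᵢCᵢ = 0·5133 + 5133·7730 + 11480·4413 + 14129·7596 = 0 + 39678090 + 50661240 + 107323884 = 197663214
Σ Rᵢ = 0 + 1383 + 1764 + 3740 = 6887
N̂ = 197663214 / 6887 ≈ 28700.9 → 28701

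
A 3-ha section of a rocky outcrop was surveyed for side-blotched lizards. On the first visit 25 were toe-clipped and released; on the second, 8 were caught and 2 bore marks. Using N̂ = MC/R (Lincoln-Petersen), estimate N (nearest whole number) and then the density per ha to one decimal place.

density ≈ 33.3 side-blotched lizards per ha

N̂ = 25·8/2 = 200/2 = 100
Density = N̂ / area = 100 / 3 ≈ 33.33 → 33.3 per ha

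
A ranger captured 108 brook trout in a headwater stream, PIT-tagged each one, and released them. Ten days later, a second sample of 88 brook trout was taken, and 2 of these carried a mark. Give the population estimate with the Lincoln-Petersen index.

N = (108 × 88) / 2 = 9504 / 2 = 4752

N = 4752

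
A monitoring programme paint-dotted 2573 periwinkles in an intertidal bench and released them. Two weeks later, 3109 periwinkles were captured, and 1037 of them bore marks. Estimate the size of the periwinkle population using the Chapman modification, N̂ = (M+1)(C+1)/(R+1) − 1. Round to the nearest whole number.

N̂ = (2573+1)(3109+1)/(1037+1) − 1 = 2574·3110/1038 − 1
= 8005140/1038 − 1 ≈ 7712.1 − 1 ≈ 7711.1 → 7711

N ≈ 7711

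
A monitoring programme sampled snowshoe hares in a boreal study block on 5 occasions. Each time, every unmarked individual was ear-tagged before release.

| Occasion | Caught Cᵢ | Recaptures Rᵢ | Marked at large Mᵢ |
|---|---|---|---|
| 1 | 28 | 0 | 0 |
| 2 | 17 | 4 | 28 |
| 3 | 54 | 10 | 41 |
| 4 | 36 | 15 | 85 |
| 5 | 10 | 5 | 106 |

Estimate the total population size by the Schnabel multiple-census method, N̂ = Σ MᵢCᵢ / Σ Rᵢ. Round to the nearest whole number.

N ≈ 200

Σ MᵢCᵢ = 0·28 + 28·17 + 41·54 + 85·36 + 106·10 = 0 + 476 + 2214 + 3060 + 1060 = 6810
Σ Rᵢ = 0 + 4 + 10 + 15 + 5 = 34
N̂ = 6810 / 34 ≈ 200.3 → 200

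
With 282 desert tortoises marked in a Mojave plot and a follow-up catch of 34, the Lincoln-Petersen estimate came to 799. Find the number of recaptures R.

From N = M·C/R: R = M·C / N = 282·34 / 799 = 9588 / 799 = 12.

R = 12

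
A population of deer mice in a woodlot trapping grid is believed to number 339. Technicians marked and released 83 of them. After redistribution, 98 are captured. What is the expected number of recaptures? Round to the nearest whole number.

expected recaptures ≈ 24

Expected recaptures E[R] = M·C / N.
E[R] = 83 × 98 / 339 = 8134 / 339 ≈ 24.0 → 24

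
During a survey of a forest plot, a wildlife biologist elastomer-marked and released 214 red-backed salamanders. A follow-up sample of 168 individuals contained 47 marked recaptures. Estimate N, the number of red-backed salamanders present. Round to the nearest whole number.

N = (214 × 168) / 47 = 35952 / 47 ≈ 764.9 → 765

N ≈ 765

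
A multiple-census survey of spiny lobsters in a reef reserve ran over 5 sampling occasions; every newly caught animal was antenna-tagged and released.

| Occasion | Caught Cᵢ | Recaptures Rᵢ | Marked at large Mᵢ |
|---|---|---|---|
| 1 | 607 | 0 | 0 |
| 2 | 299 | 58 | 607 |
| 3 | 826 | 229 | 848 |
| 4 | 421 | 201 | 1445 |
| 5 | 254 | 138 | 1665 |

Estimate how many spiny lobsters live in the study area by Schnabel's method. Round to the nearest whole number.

N ≈ 3056

Σ MᵢCᵢ = 0·607 + 607·299 + 848·826 + 1445·421 + 1665·254 = 0 + 181493 + 700448 + 608345 + 422910 = 1913196
Σ Rᵢ = 0 + 58 + 229 + 201 + 138 = 626
N̂ = 1913196 / 626 ≈ 3056.2 → 3056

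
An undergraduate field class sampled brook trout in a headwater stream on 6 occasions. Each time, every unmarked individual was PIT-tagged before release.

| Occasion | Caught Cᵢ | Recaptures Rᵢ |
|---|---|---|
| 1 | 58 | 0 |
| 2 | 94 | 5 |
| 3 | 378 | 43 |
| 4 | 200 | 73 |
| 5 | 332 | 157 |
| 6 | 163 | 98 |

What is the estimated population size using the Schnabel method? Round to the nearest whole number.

N ≈ 1296

Marked at large before each occasion: Mᵢ = Σⱼ<ᵢ (Cⱼ − Rⱼ) → M1=0, M2=58, M3=147, M4=482, M5=609, M6=784
Σ MᵢCᵢ = 0·58 + 58·94 + 147·378 + 482·200 + 609·332 + 784·163 = 0 + 5452 + 55566 + 96400 + 202188 + 127792 = 487398
Σ Rᵢ = 0 + 5 + 43 + 73 + 157 + 98 = 376
N̂ = 487398 / 376 ≈ 1296.3 → 1296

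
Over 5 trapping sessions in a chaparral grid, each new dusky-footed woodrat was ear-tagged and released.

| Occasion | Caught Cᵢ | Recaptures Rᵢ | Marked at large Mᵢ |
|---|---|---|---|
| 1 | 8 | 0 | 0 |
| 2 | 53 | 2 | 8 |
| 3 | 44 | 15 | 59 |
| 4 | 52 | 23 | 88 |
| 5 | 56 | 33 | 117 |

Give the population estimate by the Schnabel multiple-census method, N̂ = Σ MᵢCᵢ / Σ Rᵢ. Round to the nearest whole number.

Σ MᵢCᵢ = 0·8 + 8·53 + 59·44 + 88·52 + 117·56 = 0 + 424 + 2596 + 4576 + 6552 = 14148
Σ Rᵢ = 0 + 2 + 15 + 23 + 33 = 73
N̂ = 14148 / 73 ≈ 193.8 → 194

N ≈ 194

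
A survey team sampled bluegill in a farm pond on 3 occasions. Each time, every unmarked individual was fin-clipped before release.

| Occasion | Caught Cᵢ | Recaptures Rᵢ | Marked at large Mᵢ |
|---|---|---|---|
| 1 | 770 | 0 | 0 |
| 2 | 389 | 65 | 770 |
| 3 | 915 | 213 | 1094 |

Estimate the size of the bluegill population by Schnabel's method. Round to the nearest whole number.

N ≈ 4678

Σ MᵢCᵢ = 0·770 + 770·389 + 1094·915 = 0 + 299530 + 1001010 = 1300540
Σ Rᵢ = 0 + 65 + 213 = 278
N̂ = 1300540 / 278 ≈ 4678.2 → 4678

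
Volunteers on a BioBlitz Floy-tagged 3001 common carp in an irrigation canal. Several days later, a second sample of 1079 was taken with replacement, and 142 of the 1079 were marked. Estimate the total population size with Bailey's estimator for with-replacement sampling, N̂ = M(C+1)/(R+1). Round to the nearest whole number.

N ≈ 22,665

N̂ = 3001·(1079+1)/(142+1) = 3001·1080/143 = 3241080/143 ≈ 22664.9 → 22665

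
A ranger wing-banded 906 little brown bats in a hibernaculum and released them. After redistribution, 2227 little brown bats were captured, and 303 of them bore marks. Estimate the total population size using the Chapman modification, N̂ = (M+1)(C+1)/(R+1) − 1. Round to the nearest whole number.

N ≈ 6646

N̂ = (906+1)(2227+1)/(303+1) − 1 = 907·2228/304 − 1
= 2020796/304 − 1 ≈ 6647.4 − 1 ≈ 6646.4 → 6646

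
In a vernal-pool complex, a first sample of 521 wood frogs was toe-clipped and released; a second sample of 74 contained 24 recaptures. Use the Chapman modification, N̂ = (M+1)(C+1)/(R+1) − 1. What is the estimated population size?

N = 1565

N̂ = (521+1)(74+1)/(24+1) − 1 = 522·75/25 − 1
= 39150/25 − 1 = 1566 − 1 = 1565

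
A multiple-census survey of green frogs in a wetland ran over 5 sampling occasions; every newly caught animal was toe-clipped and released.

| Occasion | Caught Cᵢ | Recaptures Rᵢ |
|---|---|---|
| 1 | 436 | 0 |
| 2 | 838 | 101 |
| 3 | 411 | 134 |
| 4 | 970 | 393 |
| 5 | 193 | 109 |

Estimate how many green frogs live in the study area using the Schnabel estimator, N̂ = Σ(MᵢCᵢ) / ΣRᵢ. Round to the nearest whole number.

N ≈ 3589

Marked at large before each occasion: Mᵢ = Σⱼ<ᵢ (Cⱼ − Rⱼ) → M1=0, M2=436, M3=1173, M4=1450, M5=2027
Σ MᵢCᵢ = 0·436 + 436·838 + 1173·411 + 1450·970 + 2027·193 = 0 + 365368 + 482103 + 1406500 + 391211 = 2645182
Σ Rᵢ = 0 + 101 + 134 + 393 + 109 = 737
N̂ = 2645182 / 737 ≈ 3589.1 → 3589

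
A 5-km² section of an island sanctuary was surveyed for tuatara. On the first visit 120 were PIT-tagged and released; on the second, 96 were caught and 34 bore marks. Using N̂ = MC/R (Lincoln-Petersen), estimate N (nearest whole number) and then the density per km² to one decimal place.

density ≈ 67.8 tuatara per km²

N̂ = 120·96/34 = 11520/34 ≈ 338.8 → 339
Density = N̂ / area = 339 / 5 ≈ 67.80 → 67.8 per km²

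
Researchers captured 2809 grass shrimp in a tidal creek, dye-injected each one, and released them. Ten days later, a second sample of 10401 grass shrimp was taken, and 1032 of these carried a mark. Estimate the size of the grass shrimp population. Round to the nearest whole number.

N = (2809 × 10401) / 1032 = 29216409 / 1032 ≈ 28310.47 → 28310

N ≈ 28,310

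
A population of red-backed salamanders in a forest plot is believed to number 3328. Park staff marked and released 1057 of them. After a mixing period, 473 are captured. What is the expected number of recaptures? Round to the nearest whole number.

expected recaptures ≈ 150

Expected recaptures E[R] = M·C / N.
E[R] = 1057 × 473 / 3328 = 499961 / 3328 ≈ 150.2 → 150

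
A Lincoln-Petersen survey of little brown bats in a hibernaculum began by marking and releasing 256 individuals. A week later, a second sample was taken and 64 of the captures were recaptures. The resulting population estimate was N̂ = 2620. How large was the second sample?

C = 655

From N = M·C/R: C = N·R / M = 2620·64 / 256 = 167680 / 256 = 655.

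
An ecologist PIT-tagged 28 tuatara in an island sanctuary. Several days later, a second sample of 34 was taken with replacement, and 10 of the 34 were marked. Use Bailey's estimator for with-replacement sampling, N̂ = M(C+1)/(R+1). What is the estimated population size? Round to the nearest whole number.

N ≈ 89

N̂ = 28·(34+1)/(10+1) = 28·35/11 = 980/11 ≈ 89.1 → 89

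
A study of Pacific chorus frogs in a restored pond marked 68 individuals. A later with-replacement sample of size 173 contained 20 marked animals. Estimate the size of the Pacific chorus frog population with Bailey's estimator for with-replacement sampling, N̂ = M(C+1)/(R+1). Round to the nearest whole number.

N ≈ 563

N̂ = 68·(173+1)/(20+1) = 68·174/21 = 11832/21 ≈ 563.4 → 563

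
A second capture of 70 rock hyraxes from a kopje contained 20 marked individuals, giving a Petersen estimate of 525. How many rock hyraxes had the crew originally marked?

From N = M·C/R: M = N·R / C = 525·20 / 70 = 10500 / 70 = 150.

M = 150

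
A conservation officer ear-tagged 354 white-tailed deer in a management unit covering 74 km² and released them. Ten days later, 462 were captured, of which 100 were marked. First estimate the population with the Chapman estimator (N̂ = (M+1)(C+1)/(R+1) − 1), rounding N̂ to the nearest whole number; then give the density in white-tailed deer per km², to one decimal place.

density ≈ 22.0 white-tailed deer per km²

N̂ = 355·463/101 − 1 = 164365/101 − 1 ≈ 1626.4 → 1626
Density = N̂ / area = 1626 / 74 ≈ 21.97 → 22.0 per km²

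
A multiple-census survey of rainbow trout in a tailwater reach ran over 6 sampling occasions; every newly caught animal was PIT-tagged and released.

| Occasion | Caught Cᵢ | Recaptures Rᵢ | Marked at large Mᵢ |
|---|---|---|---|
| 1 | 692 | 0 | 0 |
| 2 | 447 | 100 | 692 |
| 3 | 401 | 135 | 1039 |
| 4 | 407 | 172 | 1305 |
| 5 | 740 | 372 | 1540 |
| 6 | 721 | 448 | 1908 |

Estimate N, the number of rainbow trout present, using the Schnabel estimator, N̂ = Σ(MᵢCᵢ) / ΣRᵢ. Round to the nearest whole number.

N ≈ 3074

Σ MᵢCᵢ = 0·692 + 692·447 + 1039·401 + 1305·407 + 1540·740 + 1908·721 = 0 + 309324 + 416639 + 531135 + 1139600 + 1375668 = 3772366
Σ Rᵢ = 0 + 100 + 135 + 172 + 372 + 448 = 1227
N̂ = 3772366 / 1227 ≈ 3074.46 → 3074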